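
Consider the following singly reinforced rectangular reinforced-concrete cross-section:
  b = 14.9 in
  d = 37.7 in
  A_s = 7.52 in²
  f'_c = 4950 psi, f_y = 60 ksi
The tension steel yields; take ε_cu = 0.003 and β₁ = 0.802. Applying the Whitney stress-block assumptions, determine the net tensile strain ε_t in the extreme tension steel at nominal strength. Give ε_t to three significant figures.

a = A_s f_y/(0.85 f'_c b) = 7.197 in.
β₁ = 0.802, so c = a/β₁ = 7.197/0.802 = 8.974 in.
From the linear strain diagram with ε_cu = 0.003: ε_t = 0.003 (d − c)/c = 0.003 × (37.7 − 8.974)/8.974 = 0.00960.
Since ε_t ≥ 0.005, the section is tension-controlled.

ε_t ≈ 0.00960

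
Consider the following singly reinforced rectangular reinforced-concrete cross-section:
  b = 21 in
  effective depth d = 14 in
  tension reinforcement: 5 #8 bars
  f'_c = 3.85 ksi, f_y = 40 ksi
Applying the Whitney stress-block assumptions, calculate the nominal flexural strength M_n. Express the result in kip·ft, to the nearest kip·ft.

M_n ≈ 169 kip·ft

A_s = 5 × 0.79 = 3.95 in².
T = A_s f_y = 3.95 × 40 = 158 kips.
a = T/(0.85 f'_c b) = 158/(0.85 × 3.85 × 21) = 2.299 in.
M_n = T(d − a/2) = 158 × (14 − 1.1495) = 2030.4 kip·in = 2030.4/12 = 169.20 kip·ft.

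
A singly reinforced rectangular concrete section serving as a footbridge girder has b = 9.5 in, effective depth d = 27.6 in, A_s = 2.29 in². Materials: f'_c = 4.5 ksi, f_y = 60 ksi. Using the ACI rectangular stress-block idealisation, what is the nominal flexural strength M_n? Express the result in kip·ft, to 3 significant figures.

T = A_s f_y = 2.29 × 60 = 137.4 kips.
a = T/(0.85 f'_c b) = 137.4/(0.85 × 4.5 × 9.5) = 3.781 in.
M_n = T(d − a/2) = 137.4 × (27.6 − 1.8905) = 3532.5 kip·in = 3532.5/12 = 294.38 kip·ft.

M_n ≈ 294 kip·ft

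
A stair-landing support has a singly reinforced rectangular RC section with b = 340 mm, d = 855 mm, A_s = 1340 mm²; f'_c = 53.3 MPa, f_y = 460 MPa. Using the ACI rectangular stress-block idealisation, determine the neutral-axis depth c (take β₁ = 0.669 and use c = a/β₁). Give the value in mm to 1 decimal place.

T = A_s f_y = 1340 × 460 = 616400 N = 616.4 kN.
Setting C = 0.85 f'_c a b equal to T: a = 616400/(0.85 × 53.3 × 340) = 40.016 mm.
With β₁ = 0.669, c = a/β₁ = 40.016/0.669 = 59.8 mm.

c ≈ 59.8 mm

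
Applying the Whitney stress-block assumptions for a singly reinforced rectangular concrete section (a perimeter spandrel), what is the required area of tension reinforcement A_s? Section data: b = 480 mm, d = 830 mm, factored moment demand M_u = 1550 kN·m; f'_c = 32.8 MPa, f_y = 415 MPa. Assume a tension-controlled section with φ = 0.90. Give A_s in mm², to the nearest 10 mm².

A_s ≈ 5580 mm²

M_n = M_u/φ = 1550/0.90 = 1722.22 kN·m.
With M_n = 0.85 f'_c a b (d − a/2), solve the quadratic for a:
a = d − √(d² − 2M_n/(0.85 f'_c b)) = 830 − √(830² − 2 × 1722.22×10⁶/(0.85 × 32.8 × 480)) = 173.10 mm.
A_s = 0.85 f'_c a b / f_y = 0.85 × 32.8 × 173.10 × 480 / 415 = 5581.9 mm².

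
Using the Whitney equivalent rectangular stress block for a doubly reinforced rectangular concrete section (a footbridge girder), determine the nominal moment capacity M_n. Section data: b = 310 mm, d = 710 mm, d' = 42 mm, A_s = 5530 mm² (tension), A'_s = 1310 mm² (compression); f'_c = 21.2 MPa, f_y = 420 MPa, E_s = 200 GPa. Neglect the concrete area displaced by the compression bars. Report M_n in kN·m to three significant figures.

Assume both tension and compression steel yield.
Net tension couple steel: A_s − A'_s = 4220 mm².
a = (A_s − A'_s) f_y / (0.85 f'_c b) = 1772400/(0.85 × 21.2 × 310) = 317.28 mm.
c = a/β₁ = 317.28/0.85 = 373.27 mm; ε'_s = 0.003(c − d')/c = 0.0027 ≥ f_y/E_s = 0.0021, so compression steel does yield.
M_n = (A_s − A'_s) f_y (d − a/2) + A'_s f_y (d − d') = [1772400 × (710 − 158.64) + 550200 × (710 − 42)] × 10⁻⁶ = 977.23 + 367.53 = 1344.76 kN·m.

M_n ≈ 1340 kN·m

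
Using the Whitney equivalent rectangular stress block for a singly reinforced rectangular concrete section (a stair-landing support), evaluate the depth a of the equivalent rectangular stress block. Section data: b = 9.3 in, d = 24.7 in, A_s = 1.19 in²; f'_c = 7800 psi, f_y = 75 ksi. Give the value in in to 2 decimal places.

T = A_s f_y = 1.19 × 75 = 89.25 kips.
a = T/(0.85 f'_c b) = 89.25/(0.85 × 7.8 × 9.3) = 1.45 in.

a ≈ 1.45 in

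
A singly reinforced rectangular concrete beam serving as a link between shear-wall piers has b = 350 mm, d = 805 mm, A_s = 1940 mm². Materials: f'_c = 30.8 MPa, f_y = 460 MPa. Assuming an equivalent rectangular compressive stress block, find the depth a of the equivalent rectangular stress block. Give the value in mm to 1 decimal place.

a ≈ 97.4 mm

T = A_s f_y = 1940 × 460 = 892400 N = 892.4 kN.
Setting C = 0.85 f'_c a b equal to T: a = 892400/(0.85 × 30.8 × 350) = 97.4 mm.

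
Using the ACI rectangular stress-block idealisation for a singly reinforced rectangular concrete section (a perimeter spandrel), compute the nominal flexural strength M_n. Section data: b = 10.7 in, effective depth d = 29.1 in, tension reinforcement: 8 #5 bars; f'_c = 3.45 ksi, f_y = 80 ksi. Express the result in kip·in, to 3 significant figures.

M_n ≈ 5150 kip·in

A_s = 8 × 0.31 = 2.48 in².
T = A_s f_y = 2.48 × 80 = 198.4 kips.
a = T/(0.85 f'_c b) = 198.4/(0.85 × 3.45 × 10.7) = 6.323 in.
M_n = T(d − a/2) = 198.4 × (29.1 − 3.1615) = 5146.2 kip·in.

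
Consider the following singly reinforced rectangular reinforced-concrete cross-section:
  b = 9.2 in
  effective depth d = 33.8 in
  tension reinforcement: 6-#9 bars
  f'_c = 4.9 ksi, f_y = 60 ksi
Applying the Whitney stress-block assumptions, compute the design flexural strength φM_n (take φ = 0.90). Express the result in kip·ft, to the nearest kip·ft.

A_s = 6 × 1 = 6 in².
T = A_s f_y = 6 × 60 = 360 kips.
a = T/(0.85 f'_c b) = 360/(0.85 × 4.9 × 9.2) = 9.395 in.
M_n = T(d − a/2) = 360 × (33.8 − 4.6975) = 10476.9 kip·in = 10476.9/12 = 873.08 kip·ft.
φM_n = 0.90 × 873.08 = 785.77 kip·ft.

φM_n ≈ 786 kip·ft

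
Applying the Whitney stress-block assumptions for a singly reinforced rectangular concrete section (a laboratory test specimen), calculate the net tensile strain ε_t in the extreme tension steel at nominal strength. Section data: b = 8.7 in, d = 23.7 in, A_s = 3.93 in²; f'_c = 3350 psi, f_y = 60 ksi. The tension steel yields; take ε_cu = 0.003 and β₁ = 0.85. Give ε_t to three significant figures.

a = A_s f_y/(0.85 f'_c b) = 9.518 in.
β₁ = 0.85, so c = a/β₁ = 9.518/0.85 = 11.198 in.
From the linear strain diagram with ε_cu = 0.003: ε_t = 0.003 (d − c)/c = 0.003 × (23.7 − 11.198)/11.198 = 0.00335.
ε_t < 0.004 — the section is over-reinforced for flexure under ACI limits.

ε_t ≈ 0.00335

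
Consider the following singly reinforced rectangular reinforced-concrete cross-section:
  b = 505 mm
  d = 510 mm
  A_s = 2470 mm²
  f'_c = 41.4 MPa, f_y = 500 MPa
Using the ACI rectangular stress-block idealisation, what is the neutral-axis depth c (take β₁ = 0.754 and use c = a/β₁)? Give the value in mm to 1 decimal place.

c ≈ 92.2 mm

T = A_s f_y = 2470 × 500 = 1235000 N = 1235 kN.
Setting C = 0.85 f'_c a b equal to T: a = 1235000/(0.85 × 41.4 × 505) = 69.495 mm.
With β₁ = 0.754, c = a/β₁ = 69.495/0.754 = 92.2 mm.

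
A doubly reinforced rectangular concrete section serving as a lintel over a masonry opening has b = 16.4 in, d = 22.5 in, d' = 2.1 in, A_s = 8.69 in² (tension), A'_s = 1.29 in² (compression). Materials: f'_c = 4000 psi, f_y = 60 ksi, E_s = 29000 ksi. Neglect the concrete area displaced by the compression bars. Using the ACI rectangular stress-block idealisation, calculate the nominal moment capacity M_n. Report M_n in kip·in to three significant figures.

M_n ≈ 9800 kip·in

Assume both steels yield.
a = (A_s − A'_s) f_y/(0.85 f'_c b) = (8.69 − 1.29) × 60/(0.85 × 4 × 16.4) = 7.963 in.
c = a/β₁ = 7.963/0.85 = 9.368 in; ε'_s = 0.003(c − d')/c = 0.0023 ≥ ε_y = 0.0021, so the compression steel yields.
M_n = (A_s − A'_s) f_y (d − a/2) + A'_s f_y (d − d') = 444 × (22.5 − 3.9815) + 77.4 × (22.5 − 2.1) = 8222.2 + 1579.0 = 9801.2 kip·in.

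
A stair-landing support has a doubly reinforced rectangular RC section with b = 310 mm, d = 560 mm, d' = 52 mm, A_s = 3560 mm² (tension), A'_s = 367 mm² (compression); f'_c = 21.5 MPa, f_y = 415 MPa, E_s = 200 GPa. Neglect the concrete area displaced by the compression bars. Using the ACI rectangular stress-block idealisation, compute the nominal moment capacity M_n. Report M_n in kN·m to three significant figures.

Assume both tension and compression steel yield.
Net tension couple steel: A_s − A'_s = 3193 mm².
a = (A_s − A'_s) f_y / (0.85 f'_c b) = 1325095/(0.85 × 21.5 × 310) = 233.90 mm.
c = a/β₁ = 233.90/0.85 = 275.18 mm; ε'_s = 0.003(c − d')/c = 0.0024 ≥ f_y/E_s = 0.0021, so compression steel does yield.
M_n = (A_s − A'_s) f_y (d − a/2) + A'_s f_y (d − d') = [1325095 × (560 − 116.95) + 152305 × (560 − 52)] × 10⁻⁶ = 587.08 + 77.37 = 664.45 kN·m.

M_n ≈ 664 kN·m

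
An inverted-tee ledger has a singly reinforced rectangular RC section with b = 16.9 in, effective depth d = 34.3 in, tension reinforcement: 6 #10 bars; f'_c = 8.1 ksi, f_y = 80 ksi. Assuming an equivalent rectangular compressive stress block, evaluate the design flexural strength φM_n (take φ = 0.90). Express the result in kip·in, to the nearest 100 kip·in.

φM_n ≈ 17400 kip·in

A_s = 6 × 1.27 = 7.62 in².
T = A_s f_y = 7.62 × 80 = 609.6 kips.
a = T/(0.85 f'_c b) = 609.6/(0.85 × 8.1 × 16.9) = 5.239 in.
M_n = T(d − a/2) = 609.6 × (34.3 − 2.6195) = 19312.4 kip·in.
φM_n = 0.90 × 19312.4 = 17381.2 kip·in.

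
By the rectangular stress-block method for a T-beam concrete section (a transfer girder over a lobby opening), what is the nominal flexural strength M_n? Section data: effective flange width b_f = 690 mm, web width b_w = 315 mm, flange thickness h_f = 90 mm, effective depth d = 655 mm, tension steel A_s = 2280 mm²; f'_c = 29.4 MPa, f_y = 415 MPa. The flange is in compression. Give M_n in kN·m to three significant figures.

Tension: T = A_s f_y = 2280 × 415 = 946200 N.
Try a within the flange: a = T/(0.85 f'_c b_f) = 946200/(0.85 × 29.4 × 690) = 54.87 mm.
Since a = 54.87 ≤ h_f = 90 mm, the stress block lies entirely in the flange; analyse as a rectangular beam of width b_f.
M_n = T(d − a/2) = 946200 × (655 − 27.435) = 593.80 × 10⁶ N·mm.
M_n = 593.80 kN·m.

M_n ≈ 594 kN·m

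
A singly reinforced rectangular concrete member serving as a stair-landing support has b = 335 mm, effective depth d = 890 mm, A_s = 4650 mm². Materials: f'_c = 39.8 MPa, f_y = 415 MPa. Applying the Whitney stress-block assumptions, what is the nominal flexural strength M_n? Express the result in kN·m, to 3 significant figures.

M_n ≈ 1550 kN·m

T = A_s f_y = 4650 × 415 = 1929750 N = 1929.75 kN.
From C = T: a = T/(0.85 f'_c b) = 1929750/(0.85 × 39.8 × 335) = 170.28 mm.
M_n = T(d − a/2) = 1929.75 kN × (890 − 85.14) mm = 1553.18 kN·m.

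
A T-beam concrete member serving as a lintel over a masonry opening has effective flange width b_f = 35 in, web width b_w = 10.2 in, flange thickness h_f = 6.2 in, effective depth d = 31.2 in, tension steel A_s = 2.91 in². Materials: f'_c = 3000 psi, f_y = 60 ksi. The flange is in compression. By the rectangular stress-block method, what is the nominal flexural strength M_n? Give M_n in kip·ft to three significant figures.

Tension: T = A_s f_y = 2.91 × 60 = 174.6 kips.
Try a within the flange: a = T/(0.85 f'_c b_f) = 174.6/(0.85 × 3 × 35) = 1.956 in.
Since a = 1.956 ≤ h_f = 6.2 in, the stress block lies entirely in the flange; analyse as a rectangular beam of width b_f.
M_n = T(d − a/2) = 174.6 × (31.2 − 0.978) = 5276.8 kip·in.
M_n = 5276.8/12 = 439.73 kip·ft.

M_n ≈ 440 kip·ft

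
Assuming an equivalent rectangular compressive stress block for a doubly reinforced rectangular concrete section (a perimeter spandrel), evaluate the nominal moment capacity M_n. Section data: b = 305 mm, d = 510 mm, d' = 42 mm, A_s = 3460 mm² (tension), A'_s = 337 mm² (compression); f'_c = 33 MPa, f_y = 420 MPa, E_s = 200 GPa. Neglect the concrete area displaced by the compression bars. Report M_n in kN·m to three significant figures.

M_n ≈ 635 kN·m

Assume both tension and compression steel yield.
Net tension couple steel: A_s − A'_s = 3123 mm².
a = (A_s − A'_s) f_y / (0.85 f'_c b) = 1311660/(0.85 × 33 × 305) = 153.32 mm.
c = a/β₁ = 153.32/0.814 = 188.35 mm; ε'_s = 0.003(c − d')/c = 0.0023 ≥ f_y/E_s = 0.0021, so compression steel does yield.
M_n = (A_s − A'_s) f_y (d − a/2) + A'_s f_y (d − d') = [1311660 × (510 − 76.66) + 141540 × (510 − 42)] × 10⁻⁶ = 568.39 + 66.24 = 634.63 kN·m.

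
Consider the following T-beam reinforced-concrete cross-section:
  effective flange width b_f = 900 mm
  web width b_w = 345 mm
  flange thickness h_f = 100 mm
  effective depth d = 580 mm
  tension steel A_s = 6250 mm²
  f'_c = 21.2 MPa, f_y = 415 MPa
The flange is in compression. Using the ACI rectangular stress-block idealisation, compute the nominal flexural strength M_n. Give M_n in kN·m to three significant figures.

Tension: T = A_s f_y = 6250 × 415 = 2593750 N.
Try a within the flange: a = T/(0.85 f'_c b_f) = 2593750/(0.85 × 21.2 × 900) = 159.93 mm.
a = 159.93 > h_f = 100 mm: the block extends into the web. Split into flange-overhang and web parts.
C_f = 0.85 f'_c (b_f − b_w) h_f = 0.85 × 21.2 × (900 − 345) × 100 = 1000110 N.
Remaining web compression depth: a_w = (T − C_f)/(0.85 f'_c b_w) = (2593750 − 1000110)/(0.85 × 21.2 × 345) = 256.34 mm.
M_n = C_f(d − h_f/2) + (T − C_f)(d − a_w/2) = 1000110 × (580 − 50) + 1593640 × (580 − 128.17) = 530.06 + 720.05 = 1250.11 × 10⁶ N·mm.
M_n = 1250.11 kN·m.

M_n ≈ 1250 kN·m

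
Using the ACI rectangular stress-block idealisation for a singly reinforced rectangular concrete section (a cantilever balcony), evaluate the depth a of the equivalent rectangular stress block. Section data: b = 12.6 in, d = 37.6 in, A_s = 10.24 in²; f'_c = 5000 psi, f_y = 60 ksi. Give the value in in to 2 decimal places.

T = A_s f_y = 10.24 × 60 = 614.4 kips.
a = T/(0.85 f'_c b) = 614.4/(0.85 × 5 × 12.6) = 11.47 in.

a ≈ 11.47 in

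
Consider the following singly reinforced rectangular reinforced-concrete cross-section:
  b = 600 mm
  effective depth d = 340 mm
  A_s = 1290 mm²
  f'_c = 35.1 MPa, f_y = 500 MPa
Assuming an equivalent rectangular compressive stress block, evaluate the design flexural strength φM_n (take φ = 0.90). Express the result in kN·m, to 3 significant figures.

φM_n ≈ 187 kN·m

T = A_s f_y = 1290 × 500 = 645000 N = 645 kN.
From C = T: a = T/(0.85 f'_c b) = 645000/(0.85 × 35.1 × 600) = 36.03 mm.
M_n = T(d − a/2) = 645 kN × (340 − 18.015) mm = 207.68 kN·m.
φM_n = 0.90 × 207.68 = 186.91 kN·m.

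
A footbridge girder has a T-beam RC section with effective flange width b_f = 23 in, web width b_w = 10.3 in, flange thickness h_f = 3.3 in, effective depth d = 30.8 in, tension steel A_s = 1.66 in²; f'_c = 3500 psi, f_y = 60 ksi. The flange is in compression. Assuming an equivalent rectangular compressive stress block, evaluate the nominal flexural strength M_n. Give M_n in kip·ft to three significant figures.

M_n ≈ 250 kip·ft

Tension: T = A_s f_y = 1.66 × 60 = 99.6 kips.
Try a within the flange: a = T/(0.85 f'_c b_f) = 99.6/(0.85 × 3.5 × 23) = 1.456 in.
Since a = 1.456 ≤ h_f = 3.3 in, the stress block lies entirely in the flange; analyse as a rectangular beam of width b_f.
M_n = T(d − a/2) = 99.6 × (30.8 − 0.728) = 2995.2 kip·in.
M_n = 2995.2/12 = 249.60 kip·ft.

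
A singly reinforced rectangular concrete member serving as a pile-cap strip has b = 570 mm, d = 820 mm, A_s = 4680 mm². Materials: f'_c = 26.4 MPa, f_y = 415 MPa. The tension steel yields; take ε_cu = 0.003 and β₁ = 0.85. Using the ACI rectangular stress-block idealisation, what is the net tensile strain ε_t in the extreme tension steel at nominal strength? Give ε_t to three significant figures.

a = A_s f_y/(0.85 f'_c b) = 151.84 mm.
β₁ = 0.85, so c = a/β₁ = 151.84/0.85 = 178.64 mm.
From the linear strain diagram with ε_cu = 0.003: ε_t = 0.003 (d − c)/c = 0.003 × (820 − 178.64)/178.64 = 0.0108.
Since ε_t ≥ 0.005, the section is tension-controlled.

ε_t ≈ 0.0108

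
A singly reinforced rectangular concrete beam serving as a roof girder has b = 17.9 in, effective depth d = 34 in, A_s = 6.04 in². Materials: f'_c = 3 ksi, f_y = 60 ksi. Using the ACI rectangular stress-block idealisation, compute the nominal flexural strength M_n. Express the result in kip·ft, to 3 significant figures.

T = A_s f_y = 6.04 × 60 = 362.4 kips.
a = T/(0.85 f'_c b) = 362.4/(0.85 × 3 × 17.9) = 7.940 in.
M_n = T(d − a/2) = 362.4 × (34 − 3.97) = 10882.9 kip·in = 10882.9/12 = 906.91 kip·ft.

M_n ≈ 907 kip·ft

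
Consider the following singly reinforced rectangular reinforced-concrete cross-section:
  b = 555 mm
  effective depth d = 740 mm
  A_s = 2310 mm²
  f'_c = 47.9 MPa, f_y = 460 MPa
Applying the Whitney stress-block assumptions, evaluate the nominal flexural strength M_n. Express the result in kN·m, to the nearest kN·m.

M_n ≈ 761 kN·m

T = A_s f_y = 2310 × 460 = 1062600 N = 1062.6 kN.
From C = T: a = T/(0.85 f'_c b) = 1062600/(0.85 × 47.9 × 555) = 47.02 mm.
M_n = T(d − a/2) = 1062.6 kN × (740 − 23.51) mm = 761.34 kN·m.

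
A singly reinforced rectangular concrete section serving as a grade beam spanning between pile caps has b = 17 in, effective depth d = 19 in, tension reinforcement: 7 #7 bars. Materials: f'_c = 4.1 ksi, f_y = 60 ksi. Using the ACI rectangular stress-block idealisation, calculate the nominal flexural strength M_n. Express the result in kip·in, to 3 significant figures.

M_n ≈ 4250 kip·in

A_s = 7 × 0.6 = 4.2 in².
T = A_s f_y = 4.2 × 60 = 252 kips.
a = T/(0.85 f'_c b) = 252/(0.85 × 4.1 × 17) = 4.254 in.
M_n = T(d − a/2) = 252 × (19 − 2.127) = 4252.0 kip·in.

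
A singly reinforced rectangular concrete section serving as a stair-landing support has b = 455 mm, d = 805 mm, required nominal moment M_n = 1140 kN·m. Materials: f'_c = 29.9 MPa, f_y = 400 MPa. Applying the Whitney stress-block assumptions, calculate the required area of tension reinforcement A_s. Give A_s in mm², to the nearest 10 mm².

With M_n = 0.85 f'_c a b (d − a/2), solve the quadratic for a:
a = d − √(d² − 2M_n/(0.85 f'_c b)) = 805 − √(805² − 2 × 1140×10⁶/(0.85 × 29.9 × 455)) = 133.54 mm.
A_s = 0.85 f'_c a b / f_y = 0.85 × 29.9 × 133.54 × 455 / 400 = 3860.6 mm².

A_s ≈ 3860 mm²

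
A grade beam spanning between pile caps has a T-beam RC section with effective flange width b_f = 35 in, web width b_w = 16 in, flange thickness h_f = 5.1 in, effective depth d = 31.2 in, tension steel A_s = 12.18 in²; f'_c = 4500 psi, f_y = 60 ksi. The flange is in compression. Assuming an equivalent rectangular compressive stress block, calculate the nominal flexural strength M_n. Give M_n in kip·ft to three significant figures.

M_n ≈ 1730 kip·ft

Tension: T = A_s f_y = 12.18 × 60 = 730.8 kips.
Try a within the flange: a = T/(0.85 f'_c b_f) = 730.8/(0.85 × 4.5 × 35) = 5.459 in.
a = 5.459 > h_f = 5.1 in: the block extends into the web. Split into flange-overhang and web parts.
C_f = 0.85 f'_c (b_f − b_w) h_f = 0.85 × 4.5 × (35 − 16) × 5.1 = 370.6 kips.
Remaining web compression depth: a_w = (T − C_f)/(0.85 f'_c b_w) = (730.8 − 370.6)/(0.85 × 4.5 × 16) = 5.886 in.
M_n = C_f(d − h_f/2) + (T − C_f)(d − a_w/2) = 370.6 × (31.2 − 2.55) + 360.2 × (31.2 − 2.943) = 10617.7 + 10178.2 = 20795.9 kip·in.
M_n = 20795.9/12 = 1732.99 kip·ft.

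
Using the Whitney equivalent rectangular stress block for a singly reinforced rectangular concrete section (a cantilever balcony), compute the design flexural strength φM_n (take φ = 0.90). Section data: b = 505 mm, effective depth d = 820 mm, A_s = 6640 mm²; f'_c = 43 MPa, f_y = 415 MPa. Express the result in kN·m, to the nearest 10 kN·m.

φM_n ≈ 1850 kN·m

T = A_s f_y = 6640 × 415 = 2755600 N = 2755.6 kN.
From C = T: a = T/(0.85 f'_c b) = 2755600/(0.85 × 43 × 505) = 149.29 mm.
M_n = T(d − a/2) = 2755.6 kN × (820 − 74.645) mm = 2053.90 kN·m.
φM_n = 0.90 × 2053.90 = 1848.51 kN·m.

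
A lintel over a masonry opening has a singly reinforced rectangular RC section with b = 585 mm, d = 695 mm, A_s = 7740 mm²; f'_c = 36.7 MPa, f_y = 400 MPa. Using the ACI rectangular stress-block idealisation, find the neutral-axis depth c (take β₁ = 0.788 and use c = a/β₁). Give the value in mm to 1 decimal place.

c ≈ 215.3 mm

T = A_s f_y = 7740 × 400 = 3096000 N = 3096 kN.
Setting C = 0.85 f'_c a b equal to T: a = 3096000/(0.85 × 36.7 × 585) = 169.652 mm.
With β₁ = 0.788, c = a/β₁ = 169.652/0.788 = 215.3 mm.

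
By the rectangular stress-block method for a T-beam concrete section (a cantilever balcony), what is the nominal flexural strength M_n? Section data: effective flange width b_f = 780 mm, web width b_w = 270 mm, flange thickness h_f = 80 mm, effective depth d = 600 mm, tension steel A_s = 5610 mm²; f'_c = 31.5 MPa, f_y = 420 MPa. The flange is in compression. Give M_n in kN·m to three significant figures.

M_n ≈ 1260 kN·m

Tension: T = A_s f_y = 5610 × 420 = 2356200 N.
Try a within the flange: a = T/(0.85 f'_c b_f) = 2356200/(0.85 × 31.5 × 780) = 112.82 mm.
a = 112.82 > h_f = 80 mm: the block extends into the web. Split into flange-overhang and web parts.
C_f = 0.85 f'_c (b_f − b_w) h_f = 0.85 × 31.5 × (780 − 270) × 80 = 1092420 N.
Remaining web compression depth: a_w = (T − C_f)/(0.85 f'_c b_w) = (2356200 − 1092420)/(0.85 × 31.5 × 270) = 174.81 mm.
M_n = C_f(d − h_f/2) + (T − C_f)(d − a_w/2) = 1092420 × (600 − 40) + 1263780 × (600 − 87.405) = 611.76 + 647.81 = 1259.57 × 10⁶ N·mm.
M_n = 1259.57 kN·m.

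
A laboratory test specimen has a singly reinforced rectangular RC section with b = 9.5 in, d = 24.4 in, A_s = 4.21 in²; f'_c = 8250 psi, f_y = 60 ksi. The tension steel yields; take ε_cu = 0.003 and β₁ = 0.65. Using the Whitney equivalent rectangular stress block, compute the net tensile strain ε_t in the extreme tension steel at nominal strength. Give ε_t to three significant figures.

ε_t ≈ 0.00955

a = A_s f_y/(0.85 f'_c b) = 3.792 in.
β₁ = 0.65, so c = a/β₁ = 3.792/0.65 = 5.834 in.
From the linear strain diagram with ε_cu = 0.003: ε_t = 0.003 (d − c)/c = 0.003 × (24.4 − 5.834)/5.834 = 0.00955.
Since ε_t ≥ 0.005, the section is tension-controlled.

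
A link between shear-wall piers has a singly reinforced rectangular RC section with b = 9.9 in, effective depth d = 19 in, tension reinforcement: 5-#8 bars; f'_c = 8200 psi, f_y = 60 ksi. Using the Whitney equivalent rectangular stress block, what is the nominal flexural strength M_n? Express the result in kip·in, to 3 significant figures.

A_s = 5 × 0.79 = 3.95 in².
T = A_s f_y = 3.95 × 60 = 237 kips.
a = T/(0.85 f'_c b) = 237/(0.85 × 8.2 × 9.9) = 3.435 in.
M_n = T(d − a/2) = 237 × (19 − 1.7175) = 4096.0 kip·in.

M_n ≈ 4100 kip·in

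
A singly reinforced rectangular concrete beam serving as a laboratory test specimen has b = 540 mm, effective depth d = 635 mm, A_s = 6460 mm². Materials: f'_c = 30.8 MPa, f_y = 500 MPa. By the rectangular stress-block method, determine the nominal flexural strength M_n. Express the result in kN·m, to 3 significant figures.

T = A_s f_y = 6460 × 500 = 3230000 N = 3230 kN.
From C = T: a = T/(0.85 f'_c b) = 3230000/(0.85 × 30.8 × 540) = 228.48 mm.
M_n = T(d − a/2) = 3230 kN × (635 − 114.24) mm = 1682.05 kN·m.

M_n ≈ 1680 kN·m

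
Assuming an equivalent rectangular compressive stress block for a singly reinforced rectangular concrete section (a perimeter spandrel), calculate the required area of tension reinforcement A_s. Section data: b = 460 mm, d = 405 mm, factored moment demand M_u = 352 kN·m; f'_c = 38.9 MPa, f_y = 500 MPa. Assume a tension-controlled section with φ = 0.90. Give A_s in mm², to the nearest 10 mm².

M_n = M_u/φ = 352/0.90 = 391.111 kN·m.
With M_n = 0.85 f'_c a b (d − a/2), solve the quadratic for a:
a = d − √(d² − 2M_n/(0.85 f'_c b)) = 405 − √(405² − 2 × 391.111×10⁶/(0.85 × 38.9 × 460)) = 69.45 mm.
A_s = 0.85 f'_c a b / f_y = 0.85 × 38.9 × 69.45 × 460 / 500 = 2112.7 mm².

A_s ≈ 2110 mm²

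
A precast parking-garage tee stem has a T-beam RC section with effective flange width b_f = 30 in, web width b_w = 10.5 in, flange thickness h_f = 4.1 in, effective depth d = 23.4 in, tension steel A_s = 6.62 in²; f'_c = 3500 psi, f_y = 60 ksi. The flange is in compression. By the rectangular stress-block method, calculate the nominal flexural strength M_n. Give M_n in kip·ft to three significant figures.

M_n ≈ 700 kip·ft

Tension: T = A_s f_y = 6.62 × 60 = 397.2 kips.
Try a within the flange: a = T/(0.85 f'_c b_f) = 397.2/(0.85 × 3.5 × 30) = 4.450 in.
a = 4.450 > h_f = 4.1 in: the block extends into the web. Split into flange-overhang and web parts.
C_f = 0.85 f'_c (b_f − b_w) h_f = 0.85 × 3.5 × (30 − 10.5) × 4.1 = 237.9 kips.
Remaining web compression depth: a_w = (T − C_f)/(0.85 f'_c b_w) = (397.2 − 237.9)/(0.85 × 3.5 × 10.5) = 5.100 in.
M_n = C_f(d − h_f/2) + (T − C_f)(d − a_w/2) = 237.9 × (23.4 − 2.05) + 159.3 × (23.4 − 2.55) = 5079.2 + 3321.4 = 8400.6 kip·in.
M_n = 8400.6/12 = 700.05 kip·ft.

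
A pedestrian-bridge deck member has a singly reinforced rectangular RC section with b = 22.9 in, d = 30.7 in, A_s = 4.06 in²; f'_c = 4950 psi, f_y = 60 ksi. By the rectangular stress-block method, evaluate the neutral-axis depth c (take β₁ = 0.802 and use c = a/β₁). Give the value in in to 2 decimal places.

c ≈ 3.15 in

T = A_s f_y = 4.06 × 60 = 243.6 kips.
a = T/(0.85 f'_c b) = 243.6/(0.85 × 4.95 × 22.9) = 2.5282 in.
With β₁ = 0.802, c = a/β₁ = 2.5282/0.802 = 3.15 in.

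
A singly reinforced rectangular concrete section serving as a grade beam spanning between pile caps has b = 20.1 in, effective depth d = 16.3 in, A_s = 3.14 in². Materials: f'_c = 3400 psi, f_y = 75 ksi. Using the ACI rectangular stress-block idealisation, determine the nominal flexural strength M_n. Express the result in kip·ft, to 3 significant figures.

M_n ≈ 280 kip·ft

T = A_s f_y = 3.14 × 75 = 235.5 kips.
a = T/(0.85 f'_c b) = 235.5/(0.85 × 3.4 × 20.1) = 4.054 in.
M_n = T(d − a/2) = 235.5 × (16.3 − 2.027) = 3361.3 kip·in = 3361.3/12 = 280.11 kip·ft.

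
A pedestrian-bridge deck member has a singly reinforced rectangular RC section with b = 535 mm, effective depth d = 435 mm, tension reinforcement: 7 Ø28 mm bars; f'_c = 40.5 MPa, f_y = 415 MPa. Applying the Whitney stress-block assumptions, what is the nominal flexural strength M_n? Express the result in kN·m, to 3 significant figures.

M_n ≈ 691 kN·m

A_s = 7 × 616 = 4312 mm².
T = A_s f_y = 4312 × 415 = 1789480 N = 1789.48 kN.
From C = T: a = T/(0.85 f'_c b) = 1789480/(0.85 × 40.5 × 535) = 97.16 mm.
M_n = T(d − a/2) = 1789.48 kN × (435 − 48.58) mm = 691.49 kN·m.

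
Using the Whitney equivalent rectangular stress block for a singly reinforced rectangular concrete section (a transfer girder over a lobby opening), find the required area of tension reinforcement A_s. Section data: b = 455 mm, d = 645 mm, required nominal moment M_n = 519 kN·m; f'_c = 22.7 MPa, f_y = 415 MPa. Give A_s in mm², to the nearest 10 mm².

A_s ≈ 2100 mm²

With M_n = 0.85 f'_c a b (d − a/2), solve the quadratic for a:
a = d − √(d² − 2M_n/(0.85 f'_c b)) = 645 − √(645² − 2 × 519×10⁶/(0.85 × 22.7 × 455)) = 99.30 mm.
A_s = 0.85 f'_c a b / f_y = 0.85 × 22.7 × 99.30 × 455 / 415 = 2100.7 mm².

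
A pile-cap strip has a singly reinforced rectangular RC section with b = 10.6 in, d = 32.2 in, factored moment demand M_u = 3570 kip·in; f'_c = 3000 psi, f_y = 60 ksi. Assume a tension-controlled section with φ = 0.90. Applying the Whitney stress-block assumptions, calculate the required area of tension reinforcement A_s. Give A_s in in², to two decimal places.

M_n = M_u/φ = 3570/0.90 = 3966.67 kip·in.
From M_n = 0.85 f'_c a b (d − a/2):
a = d − √(d² − 2M_n/(0.85 f'_c b)) = 32.2 − √(32.2² − 2 × 3966.67/(0.85 × 3 × 10.6)) = 4.936 in.
A_s = 0.85 f'_c a b / f_y = 0.85 × 3 × 4.936 × 10.6 / 60 = 2.224 in².

A_s ≈ 2.22 in²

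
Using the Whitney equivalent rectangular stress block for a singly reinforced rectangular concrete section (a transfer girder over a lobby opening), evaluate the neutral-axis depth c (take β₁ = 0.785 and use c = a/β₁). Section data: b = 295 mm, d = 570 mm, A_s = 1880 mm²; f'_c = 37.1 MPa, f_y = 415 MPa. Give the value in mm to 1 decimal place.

c ≈ 106.8 mm

T = A_s f_y = 1880 × 415 = 780200 N = 780.2 kN.
Setting C = 0.85 f'_c a b equal to T: a = 780200/(0.85 × 37.1 × 295) = 83.867 mm.
With β₁ = 0.785, c = a/β₁ = 83.867/0.785 = 106.8 mm.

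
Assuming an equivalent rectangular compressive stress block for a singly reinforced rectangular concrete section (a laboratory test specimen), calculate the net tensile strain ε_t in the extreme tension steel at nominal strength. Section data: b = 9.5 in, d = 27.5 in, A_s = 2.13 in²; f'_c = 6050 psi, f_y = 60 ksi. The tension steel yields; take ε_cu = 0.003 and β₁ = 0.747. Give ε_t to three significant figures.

ε_t ≈ 0.0206

a = A_s f_y/(0.85 f'_c b) = 2.616 in.
β₁ = 0.747, so c = a/β₁ = 2.616/0.747 = 3.502 in.
From the linear strain diagram with ε_cu = 0.003: ε_t = 0.003 (d − c)/c = 0.003 × (27.5 − 3.502)/3.502 = 0.0206.
Since ε_t ≥ 0.005, the section is tension-controlled.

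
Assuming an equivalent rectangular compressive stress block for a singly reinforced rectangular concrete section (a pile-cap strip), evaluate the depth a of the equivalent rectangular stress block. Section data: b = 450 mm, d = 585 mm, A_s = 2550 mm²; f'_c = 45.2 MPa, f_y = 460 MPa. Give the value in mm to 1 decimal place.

a ≈ 67.8 mm

T = A_s f_y = 2550 × 460 = 1173000 N = 1173 kN.
Setting C = 0.85 f'_c a b equal to T: a = 1173000/(0.85 × 45.2 × 450) = 67.8 mm.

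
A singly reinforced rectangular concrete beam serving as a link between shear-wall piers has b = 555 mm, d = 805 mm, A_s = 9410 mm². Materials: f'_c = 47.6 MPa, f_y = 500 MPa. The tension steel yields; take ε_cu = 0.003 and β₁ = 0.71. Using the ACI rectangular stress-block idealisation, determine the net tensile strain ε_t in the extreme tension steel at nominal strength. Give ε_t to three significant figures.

ε_t ≈ 0.00518

a = A_s f_y/(0.85 f'_c b) = 209.53 mm.
β₁ = 0.71, so c = a/β₁ = 209.53/0.71 = 295.11 mm.
From the linear strain diagram with ε_cu = 0.003: ε_t = 0.003 (d − c)/c = 0.003 × (805 − 295.11)/295.11 = 0.00518.
Since ε_t ≥ 0.005, the section is tension-controlled.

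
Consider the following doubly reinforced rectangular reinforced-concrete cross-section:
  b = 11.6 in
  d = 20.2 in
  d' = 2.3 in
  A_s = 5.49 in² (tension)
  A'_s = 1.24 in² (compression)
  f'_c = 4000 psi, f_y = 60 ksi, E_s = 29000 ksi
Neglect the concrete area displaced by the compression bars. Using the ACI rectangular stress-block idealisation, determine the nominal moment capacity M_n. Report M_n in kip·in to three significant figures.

M_n ≈ 5660 kip·in

Assume both steels yield.
a = (A_s − A'_s) f_y/(0.85 f'_c b) = (5.49 − 1.24) × 60/(0.85 × 4 × 11.6) = 6.466 in.
c = a/β₁ = 6.466/0.85 = 7.607 in; ε'_s = 0.003(c − d')/c = 0.0021 ≥ ε_y = 0.0021, so the compression steel yields.
M_n = (A_s − A'_s) f_y (d − a/2) + A'_s f_y (d − d') = 255 × (20.2 − 3.233) + 74.4 × (20.2 − 2.3) = 4326.6 + 1331.8 = 5658.4 kip·in.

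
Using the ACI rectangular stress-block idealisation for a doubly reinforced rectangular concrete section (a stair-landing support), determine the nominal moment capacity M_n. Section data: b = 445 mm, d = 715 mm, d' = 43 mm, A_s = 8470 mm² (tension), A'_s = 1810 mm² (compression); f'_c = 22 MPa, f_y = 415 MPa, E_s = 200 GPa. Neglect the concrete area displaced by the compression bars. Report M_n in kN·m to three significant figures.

M_n ≈ 2020 kN·m

Assume both tension and compression steel yield.
Net tension couple steel: A_s − A'_s = 6660 mm².
a = (A_s − A'_s) f_y / (0.85 f'_c b) = 2763900/(0.85 × 22 × 445) = 332.14 mm.
c = a/β₁ = 332.14/0.85 = 390.75 mm; ε'_s = 0.003(c − d')/c = 0.0027 ≥ f_y/E_s = 0.0021, so compression steel does yield.
M_n = (A_s − A'_s) f_y (d − a/2) + A'_s f_y (d − d') = [2763900 × (715 − 166.07) + 751150 × (715 − 43)] × 10⁻⁶ = 1517.19 + 504.77 = 2021.96 kN·m.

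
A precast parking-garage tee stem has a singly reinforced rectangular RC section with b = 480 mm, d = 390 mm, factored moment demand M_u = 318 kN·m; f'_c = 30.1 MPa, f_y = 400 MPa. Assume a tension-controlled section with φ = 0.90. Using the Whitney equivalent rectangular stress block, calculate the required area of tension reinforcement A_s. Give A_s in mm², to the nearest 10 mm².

A_s ≈ 2530 mm²

M_n = M_u/φ = 318/0.90 = 353.333 kN·m.
With M_n = 0.85 f'_c a b (d − a/2), solve the quadratic for a:
a = d − √(d² − 2M_n/(0.85 f'_c b)) = 390 − √(390² − 2 × 353.333×10⁶/(0.85 × 30.1 × 480)) = 82.50 mm.
A_s = 0.85 f'_c a b / f_y = 0.85 × 30.1 × 82.50 × 480 / 400 = 2532.9 mm².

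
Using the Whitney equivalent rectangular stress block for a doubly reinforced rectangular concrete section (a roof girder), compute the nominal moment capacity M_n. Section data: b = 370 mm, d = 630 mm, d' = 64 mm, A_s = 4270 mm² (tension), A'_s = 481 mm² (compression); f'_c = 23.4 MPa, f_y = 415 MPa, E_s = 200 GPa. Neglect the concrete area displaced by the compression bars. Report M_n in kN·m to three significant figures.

M_n ≈ 936 kN·m

Assume both tension and compression steel yield.
Net tension couple steel: A_s − A'_s = 3789 mm².
a = (A_s − A'_s) f_y / (0.85 f'_c b) = 1572435/(0.85 × 23.4 × 370) = 213.67 mm.
c = a/β₁ = 213.67/0.85 = 251.38 mm; ε'_s = 0.003(c − d')/c = 0.0022 ≥ f_y/E_s = 0.0021, so compression steel does yield.
M_n = (A_s − A'_s) f_y (d − a/2) + A'_s f_y (d − d') = [1572435 × (630 − 106.835) + 199615 × (630 − 64)] × 10⁻⁶ = 822.64 + 112.98 = 935.62 kN·m.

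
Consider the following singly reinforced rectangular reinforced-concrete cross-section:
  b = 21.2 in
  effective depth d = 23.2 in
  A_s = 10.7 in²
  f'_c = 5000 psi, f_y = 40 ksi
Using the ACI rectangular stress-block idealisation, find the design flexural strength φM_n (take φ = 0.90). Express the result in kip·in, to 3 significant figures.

φM_n ≈ 8020 kip·in

T = A_s f_y = 10.7 × 40 = 428 kips.
a = T/(0.85 f'_c b) = 428/(0.85 × 5 × 21.2) = 4.750 in.
M_n = T(d − a/2) = 428 × (23.2 − 2.375) = 8913.1 kip·in.
φM_n = 0.90 × 8913.1 = 8021.8 kip·in.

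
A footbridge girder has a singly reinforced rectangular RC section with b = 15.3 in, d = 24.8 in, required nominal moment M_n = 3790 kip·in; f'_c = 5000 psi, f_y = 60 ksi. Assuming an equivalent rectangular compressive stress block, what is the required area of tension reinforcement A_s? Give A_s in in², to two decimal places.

A_s ≈ 2.68 in²

From M_n = 0.85 f'_c a b (d − a/2):
a = d − √(d² − 2M_n/(0.85 f'_c b)) = 24.8 − √(24.8² − 2 × 3790/(0.85 × 5 × 15.3)) = 2.474 in.
A_s = 0.85 f'_c a b / f_y = 0.85 × 5 × 2.474 × 15.3 / 60 = 2.681 in².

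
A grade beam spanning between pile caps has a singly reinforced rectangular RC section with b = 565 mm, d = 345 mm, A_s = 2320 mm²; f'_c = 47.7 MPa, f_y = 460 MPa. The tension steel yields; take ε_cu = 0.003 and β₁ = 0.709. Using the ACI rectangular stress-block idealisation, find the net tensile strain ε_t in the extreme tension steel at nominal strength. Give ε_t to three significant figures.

ε_t ≈ 0.0128

a = A_s f_y/(0.85 f'_c b) = 46.59 mm.
β₁ = 0.709, so c = a/β₁ = 46.59/0.709 = 65.71 mm.
From the linear strain diagram with ε_cu = 0.003: ε_t = 0.003 (d − c)/c = 0.003 × (345 − 65.71)/65.71 = 0.0128.
Since ε_t ≥ 0.005, the section is tension-controlled.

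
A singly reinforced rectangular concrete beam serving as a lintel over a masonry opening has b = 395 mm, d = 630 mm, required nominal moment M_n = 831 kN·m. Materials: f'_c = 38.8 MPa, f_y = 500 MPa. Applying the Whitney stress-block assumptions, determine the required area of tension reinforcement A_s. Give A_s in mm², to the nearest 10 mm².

A_s ≈ 2890 mm²

With M_n = 0.85 f'_c a b (d − a/2), solve the quadratic for a:
a = d − √(d² − 2M_n/(0.85 f'_c b)) = 630 − √(630² − 2 × 831×10⁶/(0.85 × 38.8 × 395)) = 111.04 mm.
A_s = 0.85 f'_c a b / f_y = 0.85 × 38.8 × 111.04 × 395 / 500 = 2893.1 mm².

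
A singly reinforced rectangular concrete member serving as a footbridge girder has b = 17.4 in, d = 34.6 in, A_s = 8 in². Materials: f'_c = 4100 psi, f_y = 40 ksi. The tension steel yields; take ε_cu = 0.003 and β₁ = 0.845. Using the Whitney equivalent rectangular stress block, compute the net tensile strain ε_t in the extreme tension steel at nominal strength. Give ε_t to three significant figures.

a = A_s f_y/(0.85 f'_c b) = 5.277 in.
β₁ = 0.845, so c = a/β₁ = 5.277/0.845 = 6.245 in.
From the linear strain diagram with ε_cu = 0.003: ε_t = 0.003 (d − c)/c = 0.003 × (34.6 − 6.245)/6.245 = 0.0136.
Since ε_t ≥ 0.005, the section is tension-controlled.

ε_t ≈ 0.0136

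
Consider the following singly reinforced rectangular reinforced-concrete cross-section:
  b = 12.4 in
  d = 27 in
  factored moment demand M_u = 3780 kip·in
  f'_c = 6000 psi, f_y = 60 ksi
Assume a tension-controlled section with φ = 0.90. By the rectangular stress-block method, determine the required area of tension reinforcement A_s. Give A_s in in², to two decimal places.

A_s ≈ 2.72 in²

M_n = M_u/φ = 3780/0.90 = 4200 kip·in.
From M_n = 0.85 f'_c a b (d − a/2):
a = d − √(d² − 2M_n/(0.85 f'_c b)) = 27 − √(27² − 2 × 4200/(0.85 × 6 × 12.4)) = 2.583 in.
A_s = 0.85 f'_c a b / f_y = 0.85 × 6 × 2.583 × 12.4 / 60 = 2.722 in².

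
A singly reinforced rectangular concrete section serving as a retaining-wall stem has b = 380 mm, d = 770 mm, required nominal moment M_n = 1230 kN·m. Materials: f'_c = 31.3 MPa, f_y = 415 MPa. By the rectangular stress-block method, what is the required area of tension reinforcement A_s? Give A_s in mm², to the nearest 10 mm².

A_s ≈ 4350 mm²

With M_n = 0.85 f'_c a b (d − a/2), solve the quadratic for a:
a = d − √(d² − 2M_n/(0.85 f'_c b)) = 770 − √(770² − 2 × 1230×10⁶/(0.85 × 31.3 × 380)) = 178.75 mm.
A_s = 0.85 f'_c a b / f_y = 0.85 × 31.3 × 178.75 × 380 / 415 = 4354.6 mm².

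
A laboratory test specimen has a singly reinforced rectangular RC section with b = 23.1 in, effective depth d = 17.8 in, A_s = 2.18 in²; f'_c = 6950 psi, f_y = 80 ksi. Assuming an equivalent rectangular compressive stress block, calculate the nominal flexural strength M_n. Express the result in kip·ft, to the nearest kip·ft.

M_n ≈ 249 kip·ft

T = A_s f_y = 2.18 × 80 = 174.4 kips.
a = T/(0.85 f'_c b) = 174.4/(0.85 × 6.95 × 23.1) = 1.278 in.
M_n = T(d − a/2) = 174.4 × (17.8 − 0.639) = 2992.9 kip·in = 2992.9/12 = 249.41 kip·ft.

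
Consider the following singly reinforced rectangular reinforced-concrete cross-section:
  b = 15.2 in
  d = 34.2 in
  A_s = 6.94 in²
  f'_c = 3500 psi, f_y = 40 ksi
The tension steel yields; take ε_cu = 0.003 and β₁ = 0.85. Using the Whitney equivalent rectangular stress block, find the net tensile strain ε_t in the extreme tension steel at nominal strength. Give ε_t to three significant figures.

ε_t ≈ 0.0112

a = A_s f_y/(0.85 f'_c b) = 6.139 in.
β₁ = 0.85, so c = a/β₁ = 6.139/0.85 = 7.222 in.
From the linear strain diagram with ε_cu = 0.003: ε_t = 0.003 (d − c)/c = 0.003 × (34.2 − 7.222)/7.222 = 0.0112.
Since ε_t ≥ 0.005, the section is tension-controlled.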